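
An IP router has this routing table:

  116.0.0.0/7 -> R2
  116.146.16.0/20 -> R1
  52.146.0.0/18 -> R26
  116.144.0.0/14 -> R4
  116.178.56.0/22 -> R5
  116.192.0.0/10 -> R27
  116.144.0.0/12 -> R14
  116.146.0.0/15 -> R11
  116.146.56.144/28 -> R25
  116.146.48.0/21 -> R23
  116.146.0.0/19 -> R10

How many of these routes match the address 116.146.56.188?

4

Prefixes containing 116.146.56.188:
  116.0.0.0/7 (116.0.0.0 - 117.255.255.255)
  116.144.0.0/12 (116.144.0.0 - 116.159.255.255)
  116.144.0.0/14 (116.144.0.0 - 116.147.255.255)
  116.146.0.0/15 (116.146.0.0 - 116.147.255.255)
Total matching entries: 4.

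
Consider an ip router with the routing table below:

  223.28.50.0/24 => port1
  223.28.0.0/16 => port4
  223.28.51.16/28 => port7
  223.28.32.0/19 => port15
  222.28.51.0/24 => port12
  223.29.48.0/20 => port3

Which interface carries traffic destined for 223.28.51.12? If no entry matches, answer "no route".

port15

Routes whose prefix contains 223.28.51.12:
  223.28.0.0/16 (223.28.0.0 - 223.28.255.255) -> port4
  223.28.32.0/19 (223.28.32.0 - 223.28.63.255) -> port15
More-specific entries that do NOT match:
  223.28.51.16/28 (223.28.51.16 - 223.28.51.31) does not contain 223.28.51.12
  223.28.50.0/24 (223.28.50.0 - 223.28.50.255) does not contain 223.28.51.12
  222.28.51.0/24 (222.28.51.0 - 222.28.51.255) does not contain 223.28.51.12
  223.29.48.0/20 (223.29.48.0 - 223.29.63.255) does not contain 223.28.51.12
Longest matching prefix is /19 -> interface port15.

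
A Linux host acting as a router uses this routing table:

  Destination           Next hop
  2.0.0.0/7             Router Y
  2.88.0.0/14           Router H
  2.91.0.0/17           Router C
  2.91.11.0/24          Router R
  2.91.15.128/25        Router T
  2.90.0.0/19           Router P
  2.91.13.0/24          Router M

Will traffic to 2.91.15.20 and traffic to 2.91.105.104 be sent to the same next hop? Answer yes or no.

yes

2.91.15.20: longest match 2.91.0.0/17 -> Router C
2.91.105.104: longest match 2.91.0.0/17 -> Router C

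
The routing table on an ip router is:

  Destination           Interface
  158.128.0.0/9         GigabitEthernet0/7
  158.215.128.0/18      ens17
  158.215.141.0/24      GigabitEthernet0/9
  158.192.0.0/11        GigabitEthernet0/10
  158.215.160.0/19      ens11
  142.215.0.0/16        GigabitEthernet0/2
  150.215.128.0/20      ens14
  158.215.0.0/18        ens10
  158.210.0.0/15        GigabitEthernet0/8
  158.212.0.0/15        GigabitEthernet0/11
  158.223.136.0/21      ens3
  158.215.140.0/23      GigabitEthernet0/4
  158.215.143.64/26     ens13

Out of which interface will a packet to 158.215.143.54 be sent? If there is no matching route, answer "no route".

ens17

Routes whose prefix contains 158.215.143.54:
  158.128.0.0/9 (158.128.0.0 - 158.255.255.255) -> GigabitEthernet0/7
  158.192.0.0/11 (158.192.0.0 - 158.223.255.255) -> GigabitEthernet0/10
  158.215.128.0/18 (158.215.128.0 - 158.215.191.255) -> ens17
More-specific entries that do NOT match:
  158.215.143.64/26 (158.215.143.64 - 158.215.143.127) does not contain 158.215.143.54
  158.215.141.0/24 (158.215.141.0 - 158.215.141.255) does not contain 158.215.143.54
  158.215.140.0/23 (158.215.140.0 - 158.215.141.255) does not contain 158.215.143.54
  158.223.136.0/21 (158.223.136.0 - 158.223.143.255) does not contain 158.215.143.54
  150.215.128.0/20 (150.215.128.0 - 150.215.143.255) does not contain 158.215.143.54
  158.215.160.0/19 (158.215.160.0 - 158.215.191.255) does not contain 158.215.143.54
Longest matching prefix is /18 -> interface ens17.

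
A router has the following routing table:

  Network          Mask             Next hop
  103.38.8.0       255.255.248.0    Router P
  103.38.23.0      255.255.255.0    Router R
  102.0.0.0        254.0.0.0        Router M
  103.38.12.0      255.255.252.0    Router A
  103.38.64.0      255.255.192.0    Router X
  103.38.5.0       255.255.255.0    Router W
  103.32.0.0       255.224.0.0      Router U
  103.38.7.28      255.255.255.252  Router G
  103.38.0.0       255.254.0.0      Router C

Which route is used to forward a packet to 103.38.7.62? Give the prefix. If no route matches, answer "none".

Entries matching 103.38.7.62:
  102.0.0.0/7 (102.0.0.0 - 103.255.255.255)
  103.32.0.0/11 (103.32.0.0 - 103.63.255.255)
  103.38.0.0/15 (103.38.0.0 - 103.39.255.255)
Most specific is 103.38.0.0/15.

103.38.0.0/15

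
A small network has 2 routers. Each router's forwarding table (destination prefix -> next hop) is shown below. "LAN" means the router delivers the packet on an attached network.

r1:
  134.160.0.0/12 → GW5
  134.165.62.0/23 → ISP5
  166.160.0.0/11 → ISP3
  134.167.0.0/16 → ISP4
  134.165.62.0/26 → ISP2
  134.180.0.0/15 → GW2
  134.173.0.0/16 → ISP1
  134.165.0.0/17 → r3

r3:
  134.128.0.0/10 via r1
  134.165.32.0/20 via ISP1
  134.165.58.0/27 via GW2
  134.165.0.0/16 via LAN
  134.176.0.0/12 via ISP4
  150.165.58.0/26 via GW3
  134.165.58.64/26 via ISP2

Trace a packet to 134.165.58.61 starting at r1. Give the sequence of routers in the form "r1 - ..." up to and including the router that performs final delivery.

At r1: longest match for 134.165.58.61 is 134.165.0.0/17 -> r3
At r3: longest match for 134.165.58.61 is 134.165.0.0/16 -> LAN

r1 - r3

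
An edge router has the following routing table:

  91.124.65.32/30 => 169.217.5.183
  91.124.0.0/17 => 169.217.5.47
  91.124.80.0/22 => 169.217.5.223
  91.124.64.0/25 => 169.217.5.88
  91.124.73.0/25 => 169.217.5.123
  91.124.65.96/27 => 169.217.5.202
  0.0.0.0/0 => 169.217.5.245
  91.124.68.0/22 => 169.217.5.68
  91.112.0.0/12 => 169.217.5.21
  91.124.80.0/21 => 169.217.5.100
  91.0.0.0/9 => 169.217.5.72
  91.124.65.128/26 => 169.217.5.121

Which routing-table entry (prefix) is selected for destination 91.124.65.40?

91.124.0.0/17

Entries matching 91.124.65.40:
  0.0.0.0/0 (default, matches everything)
  91.0.0.0/9 (91.0.0.0 - 91.127.255.255)
  91.112.0.0/12 (91.112.0.0 - 91.127.255.255)
  91.124.0.0/17 (91.124.0.0 - 91.124.127.255)
Most specific is 91.124.0.0/17.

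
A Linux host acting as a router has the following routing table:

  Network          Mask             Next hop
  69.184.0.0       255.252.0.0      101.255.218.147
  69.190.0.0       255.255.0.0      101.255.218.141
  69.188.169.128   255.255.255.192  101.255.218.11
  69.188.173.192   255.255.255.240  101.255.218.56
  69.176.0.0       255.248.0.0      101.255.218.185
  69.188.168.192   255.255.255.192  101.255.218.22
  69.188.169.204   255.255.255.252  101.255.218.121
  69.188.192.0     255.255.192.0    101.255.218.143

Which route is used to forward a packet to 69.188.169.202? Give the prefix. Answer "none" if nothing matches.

69.188.169.202 is outside every listed prefix and there is no default route.

none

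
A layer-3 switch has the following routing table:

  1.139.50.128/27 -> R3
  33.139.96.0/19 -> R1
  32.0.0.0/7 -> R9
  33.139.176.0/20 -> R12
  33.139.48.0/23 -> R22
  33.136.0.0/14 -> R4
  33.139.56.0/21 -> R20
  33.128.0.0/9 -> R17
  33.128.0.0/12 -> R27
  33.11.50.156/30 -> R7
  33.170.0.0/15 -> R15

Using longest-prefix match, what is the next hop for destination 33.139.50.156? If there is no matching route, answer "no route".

Routes whose prefix contains 33.139.50.156:
  32.0.0.0/7 (32.0.0.0 - 33.255.255.255) -> R9
  33.128.0.0/9 (33.128.0.0 - 33.255.255.255) -> R17
  33.128.0.0/12 (33.128.0.0 - 33.143.255.255) -> R27
  33.136.0.0/14 (33.136.0.0 - 33.139.255.255) -> R4
More-specific entries that do NOT match:
  33.11.50.156/30 (33.11.50.156 - 33.11.50.159) does not contain 33.139.50.156
  1.139.50.128/27 (1.139.50.128 - 1.139.50.159) does not contain 33.139.50.156
  33.139.48.0/23 (33.139.48.0 - 33.139.49.255) does not contain 33.139.50.156
  33.139.56.0/21 (33.139.56.0 - 33.139.63.255) does not contain 33.139.50.156
  33.139.176.0/20 (33.139.176.0 - 33.139.191.255) does not contain 33.139.50.156
  33.139.96.0/19 (33.139.96.0 - 33.139.127.255) does not contain 33.139.50.156
  33.170.0.0/15 (33.170.0.0 - 33.171.255.255) does not contain 33.139.50.156
Longest matching prefix is /14 -> next hop R4.

R4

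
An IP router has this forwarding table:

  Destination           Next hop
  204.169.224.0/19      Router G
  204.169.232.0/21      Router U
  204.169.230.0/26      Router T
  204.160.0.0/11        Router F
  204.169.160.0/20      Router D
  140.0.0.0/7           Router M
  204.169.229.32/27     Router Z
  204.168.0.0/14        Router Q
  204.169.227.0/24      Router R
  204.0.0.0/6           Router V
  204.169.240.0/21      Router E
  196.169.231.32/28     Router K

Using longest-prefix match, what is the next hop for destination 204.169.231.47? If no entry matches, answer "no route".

Routes whose prefix contains 204.169.231.47:
  204.0.0.0/6 (204.0.0.0 - 207.255.255.255) -> Router V
  204.160.0.0/11 (204.160.0.0 - 204.191.255.255) -> Router F
  204.168.0.0/14 (204.168.0.0 - 204.171.255.255) -> Router Q
  204.169.224.0/19 (204.169.224.0 - 204.169.255.255) -> Router G
More-specific entries that do NOT match:
  196.169.231.32/28 (196.169.231.32 - 196.169.231.47) does not contain 204.169.231.47
  204.169.229.32/27 (204.169.229.32 - 204.169.229.63) does not contain 204.169.231.47
  204.169.230.0/26 (204.169.230.0 - 204.169.230.63) does not contain 204.169.231.47
  204.169.227.0/24 (204.169.227.0 - 204.169.227.255) does not contain 204.169.231.47
  204.169.232.0/21 (204.169.232.0 - 204.169.239.255) does not contain 204.169.231.47
  204.169.240.0/21 (204.169.240.0 - 204.169.247.255) does not contain 204.169.231.47
  204.169.160.0/20 (204.169.160.0 - 204.169.175.255) does not contain 204.169.231.47
Longest matching prefix is /19 -> next hop Router G.

Router G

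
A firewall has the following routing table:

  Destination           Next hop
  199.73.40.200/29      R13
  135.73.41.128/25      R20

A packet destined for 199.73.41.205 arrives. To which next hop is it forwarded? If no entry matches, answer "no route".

No entry's prefix contains 199.73.41.205; there is no default route.

no route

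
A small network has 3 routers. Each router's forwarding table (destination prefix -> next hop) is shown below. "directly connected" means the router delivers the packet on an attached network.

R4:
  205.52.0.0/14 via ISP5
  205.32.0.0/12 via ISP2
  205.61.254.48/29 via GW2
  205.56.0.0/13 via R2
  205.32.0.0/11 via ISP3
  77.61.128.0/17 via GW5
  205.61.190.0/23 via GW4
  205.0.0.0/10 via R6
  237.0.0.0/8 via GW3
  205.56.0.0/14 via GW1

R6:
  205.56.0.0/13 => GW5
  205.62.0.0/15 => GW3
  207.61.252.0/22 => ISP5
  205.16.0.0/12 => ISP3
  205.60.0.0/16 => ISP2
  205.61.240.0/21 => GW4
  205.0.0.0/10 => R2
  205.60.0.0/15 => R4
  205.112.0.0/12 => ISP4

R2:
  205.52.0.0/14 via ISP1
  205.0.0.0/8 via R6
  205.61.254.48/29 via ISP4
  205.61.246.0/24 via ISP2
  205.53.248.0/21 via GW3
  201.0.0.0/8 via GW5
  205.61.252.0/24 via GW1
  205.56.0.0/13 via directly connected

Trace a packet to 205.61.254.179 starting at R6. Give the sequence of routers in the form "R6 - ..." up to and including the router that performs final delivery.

R6 - R4 - R2

At R6: longest match for 205.61.254.179 is 205.60.0.0/15 -> R4
At R4: longest match for 205.61.254.179 is 205.56.0.0/13 -> R2
At R2: longest match for 205.61.254.179 is 205.56.0.0/13 -> directly connected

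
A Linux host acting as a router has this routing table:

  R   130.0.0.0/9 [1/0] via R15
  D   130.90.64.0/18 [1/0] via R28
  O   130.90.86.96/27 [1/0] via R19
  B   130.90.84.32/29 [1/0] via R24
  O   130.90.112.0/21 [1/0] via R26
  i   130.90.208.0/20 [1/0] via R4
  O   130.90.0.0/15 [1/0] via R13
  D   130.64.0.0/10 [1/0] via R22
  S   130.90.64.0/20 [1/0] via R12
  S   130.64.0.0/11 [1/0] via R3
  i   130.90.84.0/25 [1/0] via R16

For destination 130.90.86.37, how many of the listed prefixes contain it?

Prefixes containing 130.90.86.37:
  130.0.0.0/9 (130.0.0.0 - 130.127.255.255)
  130.64.0.0/10 (130.64.0.0 - 130.127.255.255)
  130.64.0.0/11 (130.64.0.0 - 130.95.255.255)
  130.90.0.0/15 (130.90.0.0 - 130.91.255.255)
  130.90.64.0/18 (130.90.64.0 - 130.90.127.255)
Total matching entries: 5.

5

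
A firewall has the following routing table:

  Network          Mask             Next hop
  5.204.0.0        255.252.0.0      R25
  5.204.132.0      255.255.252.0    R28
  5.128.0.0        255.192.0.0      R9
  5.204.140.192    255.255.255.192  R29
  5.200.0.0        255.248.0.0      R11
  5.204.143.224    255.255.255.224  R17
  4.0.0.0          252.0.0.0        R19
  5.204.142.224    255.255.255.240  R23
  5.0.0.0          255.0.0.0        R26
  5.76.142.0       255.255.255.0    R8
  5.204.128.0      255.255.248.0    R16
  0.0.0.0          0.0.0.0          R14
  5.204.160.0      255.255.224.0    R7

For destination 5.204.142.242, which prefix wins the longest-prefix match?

5.204.0.0/14

Entries matching 5.204.142.242:
  0.0.0.0/0 (default, matches everything)
  4.0.0.0/6 (4.0.0.0 - 7.255.255.255)
  5.0.0.0/8 (5.0.0.0 - 5.255.255.255)
  5.200.0.0/13 (5.200.0.0 - 5.207.255.255)
  5.204.0.0/14 (5.204.0.0 - 5.207.255.255)
Most specific is 5.204.0.0/14.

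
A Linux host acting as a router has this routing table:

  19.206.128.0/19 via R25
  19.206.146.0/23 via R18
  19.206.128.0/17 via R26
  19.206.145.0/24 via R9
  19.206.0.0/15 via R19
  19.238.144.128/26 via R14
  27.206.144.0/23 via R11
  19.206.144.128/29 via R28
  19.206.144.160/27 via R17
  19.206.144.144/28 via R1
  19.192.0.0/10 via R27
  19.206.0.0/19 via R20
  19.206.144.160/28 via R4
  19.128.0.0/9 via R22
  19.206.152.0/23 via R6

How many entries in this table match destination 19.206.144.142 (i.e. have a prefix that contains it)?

5

Prefixes containing 19.206.144.142:
  19.128.0.0/9 (19.128.0.0 - 19.255.255.255)
  19.192.0.0/10 (19.192.0.0 - 19.255.255.255)
  19.206.0.0/15 (19.206.0.0 - 19.207.255.255)
  19.206.128.0/17 (19.206.128.0 - 19.206.255.255)
  19.206.128.0/19 (19.206.128.0 - 19.206.159.255)
Total matching entries: 5.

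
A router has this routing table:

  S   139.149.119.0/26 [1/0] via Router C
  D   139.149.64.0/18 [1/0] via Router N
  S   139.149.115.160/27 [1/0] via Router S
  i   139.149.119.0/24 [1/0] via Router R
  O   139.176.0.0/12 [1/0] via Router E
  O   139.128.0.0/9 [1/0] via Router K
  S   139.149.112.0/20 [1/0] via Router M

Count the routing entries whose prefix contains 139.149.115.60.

3

Prefixes containing 139.149.115.60:
  139.128.0.0/9 (139.128.0.0 - 139.255.255.255)
  139.149.64.0/18 (139.149.64.0 - 139.149.127.255)
  139.149.112.0/20 (139.149.112.0 - 139.149.127.255)
Total matching entries: 3.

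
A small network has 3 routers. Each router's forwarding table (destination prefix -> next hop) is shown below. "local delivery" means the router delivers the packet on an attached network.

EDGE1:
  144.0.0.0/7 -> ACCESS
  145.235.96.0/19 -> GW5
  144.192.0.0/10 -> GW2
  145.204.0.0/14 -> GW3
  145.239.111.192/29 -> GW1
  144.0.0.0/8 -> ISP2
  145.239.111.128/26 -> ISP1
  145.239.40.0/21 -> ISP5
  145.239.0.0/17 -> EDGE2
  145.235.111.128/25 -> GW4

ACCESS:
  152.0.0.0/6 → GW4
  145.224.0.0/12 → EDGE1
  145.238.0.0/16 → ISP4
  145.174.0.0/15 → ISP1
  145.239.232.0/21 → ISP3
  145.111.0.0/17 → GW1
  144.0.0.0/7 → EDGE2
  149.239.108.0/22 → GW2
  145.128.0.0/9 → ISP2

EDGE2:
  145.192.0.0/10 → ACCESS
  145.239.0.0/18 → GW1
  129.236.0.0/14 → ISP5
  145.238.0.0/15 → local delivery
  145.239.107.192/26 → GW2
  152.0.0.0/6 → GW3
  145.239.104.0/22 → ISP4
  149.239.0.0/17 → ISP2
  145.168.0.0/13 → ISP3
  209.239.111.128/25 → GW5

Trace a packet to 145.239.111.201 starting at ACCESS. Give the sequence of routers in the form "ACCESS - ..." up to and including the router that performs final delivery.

At ACCESS: longest match for 145.239.111.201 is 145.224.0.0/12 -> EDGE1
At EDGE1: longest match for 145.239.111.201 is 145.239.0.0/17 -> EDGE2
At EDGE2: longest match for 145.239.111.201 is 145.238.0.0/15 -> local delivery

ACCESS - EDGE1 - EDGE2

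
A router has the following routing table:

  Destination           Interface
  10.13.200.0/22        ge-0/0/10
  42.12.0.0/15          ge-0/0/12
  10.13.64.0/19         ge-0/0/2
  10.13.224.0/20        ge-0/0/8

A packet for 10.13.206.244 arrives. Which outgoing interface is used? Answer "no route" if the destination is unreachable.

No entry's prefix contains 10.13.206.244; there is no default route.

no route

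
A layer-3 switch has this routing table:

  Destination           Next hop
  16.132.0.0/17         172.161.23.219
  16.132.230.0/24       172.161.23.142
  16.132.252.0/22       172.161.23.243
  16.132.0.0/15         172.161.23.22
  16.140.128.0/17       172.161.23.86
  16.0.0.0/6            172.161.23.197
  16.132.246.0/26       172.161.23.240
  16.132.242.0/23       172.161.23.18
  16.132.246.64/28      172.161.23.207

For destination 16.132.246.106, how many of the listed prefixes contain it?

Prefixes containing 16.132.246.106:
  16.0.0.0/6 (16.0.0.0 - 19.255.255.255)
  16.132.0.0/15 (16.132.0.0 - 16.133.255.255)
Total matching entries: 2.

2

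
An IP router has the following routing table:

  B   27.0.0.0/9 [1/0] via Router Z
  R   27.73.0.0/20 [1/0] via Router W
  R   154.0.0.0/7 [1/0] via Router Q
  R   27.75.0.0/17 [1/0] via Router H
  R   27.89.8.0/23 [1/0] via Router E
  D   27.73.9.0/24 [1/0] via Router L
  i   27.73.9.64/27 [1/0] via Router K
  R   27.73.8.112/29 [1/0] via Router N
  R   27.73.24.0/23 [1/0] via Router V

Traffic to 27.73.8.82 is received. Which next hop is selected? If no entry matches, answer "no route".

Router W

Routes whose prefix contains 27.73.8.82:
  27.0.0.0/9 (27.0.0.0 - 27.127.255.255) -> Router Z
  27.73.0.0/20 (27.73.0.0 - 27.73.15.255) -> Router W
More-specific entries that do NOT match:
  27.73.8.112/29 (27.73.8.112 - 27.73.8.119) does not contain 27.73.8.82
  27.73.9.64/27 (27.73.9.64 - 27.73.9.95) does not contain 27.73.8.82
  27.73.9.0/24 (27.73.9.0 - 27.73.9.255) does not contain 27.73.8.82
  27.89.8.0/23 (27.89.8.0 - 27.89.9.255) does not contain 27.73.8.82
  27.73.24.0/23 (27.73.24.0 - 27.73.25.255) does not contain 27.73.8.82
Longest matching prefix is /20 -> next hop Router W.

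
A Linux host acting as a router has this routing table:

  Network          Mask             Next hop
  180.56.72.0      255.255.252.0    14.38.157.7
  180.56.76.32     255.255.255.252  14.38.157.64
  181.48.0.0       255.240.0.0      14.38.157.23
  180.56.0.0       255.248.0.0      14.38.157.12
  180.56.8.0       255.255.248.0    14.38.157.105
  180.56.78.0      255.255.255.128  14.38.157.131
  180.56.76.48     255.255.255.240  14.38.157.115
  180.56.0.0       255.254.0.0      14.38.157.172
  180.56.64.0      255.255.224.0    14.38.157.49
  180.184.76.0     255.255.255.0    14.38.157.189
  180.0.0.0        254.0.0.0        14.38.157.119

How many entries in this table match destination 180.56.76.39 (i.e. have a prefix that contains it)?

4

Prefixes containing 180.56.76.39:
  180.0.0.0/7 (180.0.0.0 - 181.255.255.255)
  180.56.0.0/13 (180.56.0.0 - 180.63.255.255)
  180.56.0.0/15 (180.56.0.0 - 180.57.255.255)
  180.56.64.0/19 (180.56.64.0 - 180.56.95.255)
Total matching entries: 4.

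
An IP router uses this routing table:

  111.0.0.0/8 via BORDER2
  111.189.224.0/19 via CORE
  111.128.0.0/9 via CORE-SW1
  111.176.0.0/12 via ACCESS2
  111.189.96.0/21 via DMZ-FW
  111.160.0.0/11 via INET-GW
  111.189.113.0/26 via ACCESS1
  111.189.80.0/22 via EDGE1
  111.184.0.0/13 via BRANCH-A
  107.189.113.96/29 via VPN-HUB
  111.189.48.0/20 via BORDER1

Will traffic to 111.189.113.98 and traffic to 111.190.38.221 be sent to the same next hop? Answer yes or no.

yes

111.189.113.98: longest match 111.184.0.0/13 -> BRANCH-A
111.190.38.221: longest match 111.184.0.0/13 -> BRANCH-A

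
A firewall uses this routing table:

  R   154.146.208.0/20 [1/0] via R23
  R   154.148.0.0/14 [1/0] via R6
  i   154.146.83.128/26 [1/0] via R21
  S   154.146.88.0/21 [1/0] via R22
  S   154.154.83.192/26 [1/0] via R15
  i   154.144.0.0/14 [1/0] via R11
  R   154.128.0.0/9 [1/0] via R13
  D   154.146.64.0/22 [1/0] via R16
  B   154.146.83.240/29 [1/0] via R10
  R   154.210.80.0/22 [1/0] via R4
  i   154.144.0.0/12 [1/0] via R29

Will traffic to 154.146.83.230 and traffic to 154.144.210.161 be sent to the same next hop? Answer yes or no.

154.146.83.230: longest match 154.144.0.0/14 -> R11
154.144.210.161: longest match 154.144.0.0/14 -> R11

yes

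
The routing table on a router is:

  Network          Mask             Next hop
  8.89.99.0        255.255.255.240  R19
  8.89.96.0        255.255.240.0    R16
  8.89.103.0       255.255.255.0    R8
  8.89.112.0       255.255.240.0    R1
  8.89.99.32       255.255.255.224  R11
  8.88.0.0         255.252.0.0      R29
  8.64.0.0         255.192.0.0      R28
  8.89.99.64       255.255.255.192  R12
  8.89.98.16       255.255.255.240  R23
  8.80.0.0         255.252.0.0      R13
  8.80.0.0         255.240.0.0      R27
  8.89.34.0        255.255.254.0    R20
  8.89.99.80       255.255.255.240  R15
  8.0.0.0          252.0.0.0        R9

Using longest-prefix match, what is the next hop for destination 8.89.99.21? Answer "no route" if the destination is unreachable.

Routes whose prefix contains 8.89.99.21:
  8.0.0.0/6 (8.0.0.0 - 11.255.255.255) -> R9
  8.64.0.0/10 (8.64.0.0 - 8.127.255.255) -> R28
  8.80.0.0/12 (8.80.0.0 - 8.95.255.255) -> R27
  8.88.0.0/14 (8.88.0.0 - 8.91.255.255) -> R29
  8.89.96.0/20 (8.89.96.0 - 8.89.111.255) -> R16
More-specific entries that do NOT match:
  8.89.99.0/28 (8.89.99.0 - 8.89.99.15) does not contain 8.89.99.21
  8.89.98.16/28 (8.89.98.16 - 8.89.98.31) does not contain 8.89.99.21
  8.89.99.80/28 (8.89.99.80 - 8.89.99.95) does not contain 8.89.99.21
  8.89.99.32/27 (8.89.99.32 - 8.89.99.63) does not contain 8.89.99.21
  8.89.99.64/26 (8.89.99.64 - 8.89.99.127) does not contain 8.89.99.21
  8.89.103.0/24 (8.89.103.0 - 8.89.103.255) does not contain 8.89.99.21
  8.89.34.0/23 (8.89.34.0 - 8.89.35.255) does not contain 8.89.99.21
Longest matching prefix is /20 -> next hop R16.

R16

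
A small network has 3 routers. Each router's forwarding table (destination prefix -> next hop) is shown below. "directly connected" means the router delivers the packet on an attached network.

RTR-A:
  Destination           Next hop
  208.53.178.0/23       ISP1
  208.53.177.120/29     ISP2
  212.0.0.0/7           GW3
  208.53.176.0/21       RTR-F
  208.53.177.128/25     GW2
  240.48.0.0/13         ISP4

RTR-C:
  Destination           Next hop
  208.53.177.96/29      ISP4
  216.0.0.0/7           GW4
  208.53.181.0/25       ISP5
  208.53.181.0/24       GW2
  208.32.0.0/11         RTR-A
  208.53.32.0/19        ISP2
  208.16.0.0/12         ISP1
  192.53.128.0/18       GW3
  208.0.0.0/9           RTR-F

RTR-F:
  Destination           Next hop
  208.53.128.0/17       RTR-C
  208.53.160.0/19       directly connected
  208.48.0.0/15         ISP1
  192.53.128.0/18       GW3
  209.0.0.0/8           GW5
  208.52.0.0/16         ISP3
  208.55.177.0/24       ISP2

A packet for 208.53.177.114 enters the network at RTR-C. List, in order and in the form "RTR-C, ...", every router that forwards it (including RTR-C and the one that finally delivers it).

At RTR-C: longest match for 208.53.177.114 is 208.32.0.0/11 -> RTR-A
At RTR-A: longest match for 208.53.177.114 is 208.53.176.0/21 -> RTR-F
At RTR-F: longest match for 208.53.177.114 is 208.53.160.0/19 -> directly connected

RTR-C, RTR-A, RTR-F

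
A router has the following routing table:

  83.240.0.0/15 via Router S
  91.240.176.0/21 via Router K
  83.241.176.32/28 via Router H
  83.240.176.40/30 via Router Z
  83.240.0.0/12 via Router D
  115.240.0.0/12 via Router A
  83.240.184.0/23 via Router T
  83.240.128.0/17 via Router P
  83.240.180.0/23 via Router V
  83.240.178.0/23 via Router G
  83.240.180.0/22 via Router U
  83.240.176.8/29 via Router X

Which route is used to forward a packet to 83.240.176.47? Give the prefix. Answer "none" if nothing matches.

83.240.128.0/17

Entries matching 83.240.176.47:
  83.240.0.0/12 (83.240.0.0 - 83.255.255.255)
  83.240.0.0/15 (83.240.0.0 - 83.241.255.255)
  83.240.128.0/17 (83.240.128.0 - 83.240.255.255)
Most specific is 83.240.128.0/17.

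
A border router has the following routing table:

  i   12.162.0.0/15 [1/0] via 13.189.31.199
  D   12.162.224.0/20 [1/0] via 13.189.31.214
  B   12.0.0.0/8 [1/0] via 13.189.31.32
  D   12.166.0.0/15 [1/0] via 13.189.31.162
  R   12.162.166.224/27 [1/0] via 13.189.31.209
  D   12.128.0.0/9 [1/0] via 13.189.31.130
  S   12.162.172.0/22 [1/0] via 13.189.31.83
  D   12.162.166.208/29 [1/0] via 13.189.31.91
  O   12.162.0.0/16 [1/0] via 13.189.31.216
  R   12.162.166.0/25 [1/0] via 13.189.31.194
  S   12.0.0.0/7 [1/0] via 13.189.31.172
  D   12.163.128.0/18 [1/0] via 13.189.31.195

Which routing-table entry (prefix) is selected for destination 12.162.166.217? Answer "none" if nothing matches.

Entries matching 12.162.166.217:
  12.0.0.0/7 (12.0.0.0 - 13.255.255.255)
  12.0.0.0/8 (12.0.0.0 - 12.255.255.255)
  12.128.0.0/9 (12.128.0.0 - 12.255.255.255)
  12.162.0.0/15 (12.162.0.0 - 12.163.255.255)
  12.162.0.0/16 (12.162.0.0 - 12.162.255.255)
Most specific is 12.162.0.0/16.

12.162.0.0/16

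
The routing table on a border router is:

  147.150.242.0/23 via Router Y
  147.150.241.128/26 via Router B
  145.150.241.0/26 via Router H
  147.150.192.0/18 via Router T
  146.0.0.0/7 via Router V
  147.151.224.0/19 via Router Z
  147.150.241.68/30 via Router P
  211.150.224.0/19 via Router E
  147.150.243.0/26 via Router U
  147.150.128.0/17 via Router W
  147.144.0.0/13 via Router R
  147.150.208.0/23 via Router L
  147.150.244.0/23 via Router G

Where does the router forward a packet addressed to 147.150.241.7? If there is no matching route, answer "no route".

Routes whose prefix contains 147.150.241.7:
  146.0.0.0/7 (146.0.0.0 - 147.255.255.255) -> Router V
  147.144.0.0/13 (147.144.0.0 - 147.151.255.255) -> Router R
  147.150.128.0/17 (147.150.128.0 - 147.150.255.255) -> Router W
  147.150.192.0/18 (147.150.192.0 - 147.150.255.255) -> Router T
More-specific entries that do NOT match:
  147.150.241.68/30 (147.150.241.68 - 147.150.241.71) does not contain 147.150.241.7
  147.150.241.128/26 (147.150.241.128 - 147.150.241.191) does not contain 147.150.241.7
  145.150.241.0/26 (145.150.241.0 - 145.150.241.63) does not contain 147.150.241.7
  147.150.243.0/26 (147.150.243.0 - 147.150.243.63) does not contain 147.150.241.7
  147.150.242.0/23 (147.150.242.0 - 147.150.243.255) does not contain 147.150.241.7
  147.150.208.0/23 (147.150.208.0 - 147.150.209.255) does not contain 147.150.241.7
  147.150.244.0/23 (147.150.244.0 - 147.150.245.255) does not contain 147.150.241.7
  147.151.224.0/19 (147.151.224.0 - 147.151.255.255) does not contain 147.150.241.7
  211.150.224.0/19 (211.150.224.0 - 211.150.255.255) does not contain 147.150.241.7
Longest matching prefix is /18 -> next hop Router T.

Router T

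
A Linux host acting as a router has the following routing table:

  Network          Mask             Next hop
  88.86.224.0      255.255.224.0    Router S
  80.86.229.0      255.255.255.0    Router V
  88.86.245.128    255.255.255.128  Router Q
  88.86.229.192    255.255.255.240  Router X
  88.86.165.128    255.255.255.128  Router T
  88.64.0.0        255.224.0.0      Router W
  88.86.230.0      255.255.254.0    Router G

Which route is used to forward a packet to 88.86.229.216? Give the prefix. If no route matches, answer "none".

88.86.224.0/19

Entries matching 88.86.229.216:
  88.64.0.0/11 (88.64.0.0 - 88.95.255.255)
  88.86.224.0/19 (88.86.224.0 - 88.86.255.255)
Most specific is 88.86.224.0/19.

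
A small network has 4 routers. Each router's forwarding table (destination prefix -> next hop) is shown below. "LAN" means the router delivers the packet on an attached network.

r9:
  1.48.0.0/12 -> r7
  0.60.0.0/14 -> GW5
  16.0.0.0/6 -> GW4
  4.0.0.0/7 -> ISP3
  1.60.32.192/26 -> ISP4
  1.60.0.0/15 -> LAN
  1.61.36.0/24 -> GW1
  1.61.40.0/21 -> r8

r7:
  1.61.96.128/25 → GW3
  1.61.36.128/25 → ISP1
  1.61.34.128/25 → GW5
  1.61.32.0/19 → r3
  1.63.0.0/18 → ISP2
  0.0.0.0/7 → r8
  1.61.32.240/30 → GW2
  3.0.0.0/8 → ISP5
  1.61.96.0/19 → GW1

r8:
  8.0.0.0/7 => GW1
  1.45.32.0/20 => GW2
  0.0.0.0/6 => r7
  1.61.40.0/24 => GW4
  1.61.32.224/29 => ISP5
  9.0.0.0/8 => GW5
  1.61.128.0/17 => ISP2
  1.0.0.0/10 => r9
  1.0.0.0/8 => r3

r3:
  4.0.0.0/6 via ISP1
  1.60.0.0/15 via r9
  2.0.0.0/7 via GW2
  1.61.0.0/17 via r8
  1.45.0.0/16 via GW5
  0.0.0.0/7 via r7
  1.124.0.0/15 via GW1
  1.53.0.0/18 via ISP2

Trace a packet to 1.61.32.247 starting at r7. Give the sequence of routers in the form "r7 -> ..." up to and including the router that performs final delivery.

r7 -> r3 -> r8 -> r9

At r7: longest match for 1.61.32.247 is 1.61.32.0/19 -> r3
At r3: longest match for 1.61.32.247 is 1.61.0.0/17 -> r8
At r8: longest match for 1.61.32.247 is 1.0.0.0/10 -> r9
At r9: longest match for 1.61.32.247 is 1.60.0.0/15 -> LAN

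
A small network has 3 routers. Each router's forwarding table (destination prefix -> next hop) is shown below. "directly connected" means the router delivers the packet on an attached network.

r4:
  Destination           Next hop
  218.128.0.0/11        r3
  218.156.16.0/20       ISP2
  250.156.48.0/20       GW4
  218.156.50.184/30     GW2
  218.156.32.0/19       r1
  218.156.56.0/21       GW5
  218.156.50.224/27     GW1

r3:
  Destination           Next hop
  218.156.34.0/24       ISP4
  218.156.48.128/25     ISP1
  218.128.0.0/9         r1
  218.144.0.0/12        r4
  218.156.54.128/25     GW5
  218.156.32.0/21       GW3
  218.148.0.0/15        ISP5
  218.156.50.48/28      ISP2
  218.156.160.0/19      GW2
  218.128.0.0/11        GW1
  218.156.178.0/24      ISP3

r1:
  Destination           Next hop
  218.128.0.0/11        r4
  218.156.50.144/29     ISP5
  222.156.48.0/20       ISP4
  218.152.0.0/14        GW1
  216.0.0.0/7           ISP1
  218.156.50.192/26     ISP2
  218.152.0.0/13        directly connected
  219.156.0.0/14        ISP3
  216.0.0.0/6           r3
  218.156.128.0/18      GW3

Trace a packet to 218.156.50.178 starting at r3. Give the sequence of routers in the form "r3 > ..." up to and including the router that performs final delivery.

At r3: longest match for 218.156.50.178 is 218.144.0.0/12 -> r4
At r4: longest match for 218.156.50.178 is 218.156.32.0/19 -> r1
At r1: longest match for 218.156.50.178 is 218.152.0.0/13 -> directly connected

r3 > r4 > r1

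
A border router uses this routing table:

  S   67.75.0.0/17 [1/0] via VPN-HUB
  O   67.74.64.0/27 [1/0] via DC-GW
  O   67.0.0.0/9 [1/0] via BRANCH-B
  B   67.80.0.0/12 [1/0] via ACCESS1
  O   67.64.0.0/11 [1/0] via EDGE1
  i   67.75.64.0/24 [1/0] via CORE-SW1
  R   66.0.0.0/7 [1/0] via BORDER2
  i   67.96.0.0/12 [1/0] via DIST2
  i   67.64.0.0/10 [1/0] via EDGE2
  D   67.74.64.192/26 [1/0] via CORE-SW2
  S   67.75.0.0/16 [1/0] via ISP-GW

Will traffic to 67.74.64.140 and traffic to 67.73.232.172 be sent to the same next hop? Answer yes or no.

67.74.64.140: longest match 67.64.0.0/11 -> EDGE1
67.73.232.172: longest match 67.64.0.0/11 -> EDGE1

yes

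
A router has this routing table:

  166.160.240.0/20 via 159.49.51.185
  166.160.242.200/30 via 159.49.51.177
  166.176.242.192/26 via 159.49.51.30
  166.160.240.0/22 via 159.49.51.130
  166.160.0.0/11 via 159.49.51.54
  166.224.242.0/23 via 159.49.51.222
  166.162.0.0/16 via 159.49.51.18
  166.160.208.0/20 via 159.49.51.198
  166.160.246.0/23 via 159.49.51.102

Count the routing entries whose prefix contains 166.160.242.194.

Prefixes containing 166.160.242.194:
  166.160.0.0/11 (166.160.0.0 - 166.191.255.255)
  166.160.240.0/20 (166.160.240.0 - 166.160.255.255)
  166.160.240.0/22 (166.160.240.0 - 166.160.243.255)
Total matching entries: 3.

3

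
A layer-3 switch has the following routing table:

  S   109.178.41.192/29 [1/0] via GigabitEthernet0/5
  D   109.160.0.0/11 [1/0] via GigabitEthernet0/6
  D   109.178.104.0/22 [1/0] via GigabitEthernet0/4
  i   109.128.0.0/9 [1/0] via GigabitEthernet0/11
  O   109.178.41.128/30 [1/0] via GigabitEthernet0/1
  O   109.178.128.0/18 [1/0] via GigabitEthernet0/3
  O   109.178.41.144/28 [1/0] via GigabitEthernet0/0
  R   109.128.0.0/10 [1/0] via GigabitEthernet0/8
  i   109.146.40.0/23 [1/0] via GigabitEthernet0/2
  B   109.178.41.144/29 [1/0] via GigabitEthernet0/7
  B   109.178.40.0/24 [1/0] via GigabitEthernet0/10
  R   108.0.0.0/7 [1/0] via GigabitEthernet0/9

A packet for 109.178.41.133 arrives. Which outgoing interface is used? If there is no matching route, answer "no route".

Routes whose prefix contains 109.178.41.133:
  108.0.0.0/7 (108.0.0.0 - 109.255.255.255) -> GigabitEthernet0/9
  109.128.0.0/9 (109.128.0.0 - 109.255.255.255) -> GigabitEthernet0/11
  109.128.0.0/10 (109.128.0.0 - 109.191.255.255) -> GigabitEthernet0/8
  109.160.0.0/11 (109.160.0.0 - 109.191.255.255) -> GigabitEthernet0/6
More-specific entries that do NOT match:
  109.178.41.128/30 (109.178.41.128 - 109.178.41.131) does not contain 109.178.41.133
  109.178.41.192/29 (109.178.41.192 - 109.178.41.199) does not contain 109.178.41.133
  109.178.41.144/29 (109.178.41.144 - 109.178.41.151) does not contain 109.178.41.133
  109.178.41.144/28 (109.178.41.144 - 109.178.41.159) does not contain 109.178.41.133
  109.178.40.0/24 (109.178.40.0 - 109.178.40.255) does not contain 109.178.41.133
  109.146.40.0/23 (109.146.40.0 - 109.146.41.255) does not contain 109.178.41.133
  109.178.104.0/22 (109.178.104.0 - 109.178.107.255) does not contain 109.178.41.133
  109.178.128.0/18 (109.178.128.0 - 109.178.191.255) does not contain 109.178.41.133
Longest matching prefix is /11 -> interface GigabitEthernet0/6.

GigabitEthernet0/6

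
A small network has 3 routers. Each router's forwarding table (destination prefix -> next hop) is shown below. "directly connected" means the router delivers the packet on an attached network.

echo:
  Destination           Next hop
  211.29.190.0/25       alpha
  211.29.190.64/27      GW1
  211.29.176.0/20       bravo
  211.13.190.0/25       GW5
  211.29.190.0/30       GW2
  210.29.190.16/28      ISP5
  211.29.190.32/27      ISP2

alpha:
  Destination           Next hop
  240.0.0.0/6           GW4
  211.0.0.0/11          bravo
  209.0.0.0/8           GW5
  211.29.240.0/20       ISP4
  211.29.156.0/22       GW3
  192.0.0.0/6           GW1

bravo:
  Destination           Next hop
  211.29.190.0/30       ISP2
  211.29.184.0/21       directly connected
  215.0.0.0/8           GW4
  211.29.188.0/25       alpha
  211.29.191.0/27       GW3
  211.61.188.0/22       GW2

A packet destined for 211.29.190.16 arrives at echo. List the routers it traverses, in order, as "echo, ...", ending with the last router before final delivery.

echo, alpha, bravo

At echo: longest match for 211.29.190.16 is 211.29.190.0/25 -> alpha
At alpha: longest match for 211.29.190.16 is 211.0.0.0/11 -> bravo
At bravo: longest match for 211.29.190.16 is 211.29.184.0/21 -> directly connected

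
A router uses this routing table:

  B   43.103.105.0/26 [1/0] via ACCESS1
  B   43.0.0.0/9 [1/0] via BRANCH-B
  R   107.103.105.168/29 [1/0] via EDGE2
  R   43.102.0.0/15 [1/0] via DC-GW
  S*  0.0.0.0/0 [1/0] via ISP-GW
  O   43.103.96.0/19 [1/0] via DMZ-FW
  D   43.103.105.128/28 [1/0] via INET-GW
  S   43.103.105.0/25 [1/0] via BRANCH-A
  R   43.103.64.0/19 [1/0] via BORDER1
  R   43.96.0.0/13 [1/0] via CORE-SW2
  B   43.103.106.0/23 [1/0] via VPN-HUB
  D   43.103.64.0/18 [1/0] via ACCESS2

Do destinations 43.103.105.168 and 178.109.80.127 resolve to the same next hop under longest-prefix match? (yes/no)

no

43.103.105.168: longest match 43.103.96.0/19 -> DMZ-FW
178.109.80.127: longest match 0.0.0.0/0 -> ISP-GW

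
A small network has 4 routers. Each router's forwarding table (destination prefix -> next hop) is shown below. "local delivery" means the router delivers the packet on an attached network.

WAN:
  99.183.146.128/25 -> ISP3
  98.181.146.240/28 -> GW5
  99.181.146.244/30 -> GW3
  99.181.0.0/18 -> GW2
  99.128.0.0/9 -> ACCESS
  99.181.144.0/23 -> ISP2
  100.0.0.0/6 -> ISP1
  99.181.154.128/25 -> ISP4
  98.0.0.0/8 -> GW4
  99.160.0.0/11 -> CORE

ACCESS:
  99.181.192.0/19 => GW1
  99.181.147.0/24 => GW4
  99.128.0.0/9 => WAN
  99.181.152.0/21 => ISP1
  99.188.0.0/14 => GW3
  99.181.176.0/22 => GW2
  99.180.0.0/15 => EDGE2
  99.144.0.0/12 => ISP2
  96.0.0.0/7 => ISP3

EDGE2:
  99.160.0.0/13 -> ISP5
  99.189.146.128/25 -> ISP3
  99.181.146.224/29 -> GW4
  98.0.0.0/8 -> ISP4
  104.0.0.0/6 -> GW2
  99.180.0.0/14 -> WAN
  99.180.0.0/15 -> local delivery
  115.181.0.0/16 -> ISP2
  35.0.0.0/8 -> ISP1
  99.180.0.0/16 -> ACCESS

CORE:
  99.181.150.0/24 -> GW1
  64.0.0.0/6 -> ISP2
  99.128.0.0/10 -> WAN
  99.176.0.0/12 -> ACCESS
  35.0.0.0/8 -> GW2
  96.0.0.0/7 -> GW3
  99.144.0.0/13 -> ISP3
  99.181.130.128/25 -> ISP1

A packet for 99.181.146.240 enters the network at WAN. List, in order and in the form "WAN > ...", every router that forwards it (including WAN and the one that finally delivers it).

WAN > CORE > ACCESS > EDGE2

At WAN: longest match for 99.181.146.240 is 99.160.0.0/11 -> CORE
At CORE: longest match for 99.181.146.240 is 99.176.0.0/12 -> ACCESS
At ACCESS: longest match for 99.181.146.240 is 99.180.0.0/15 -> EDGE2
At EDGE2: longest match for 99.181.146.240 is 99.180.0.0/15 -> local delivery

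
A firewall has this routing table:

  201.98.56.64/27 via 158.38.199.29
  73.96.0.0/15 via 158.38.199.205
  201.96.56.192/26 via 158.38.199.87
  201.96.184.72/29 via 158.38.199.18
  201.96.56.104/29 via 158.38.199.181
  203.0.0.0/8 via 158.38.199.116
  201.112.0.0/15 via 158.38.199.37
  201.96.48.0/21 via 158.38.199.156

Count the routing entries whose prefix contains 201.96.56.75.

0

No listed prefix contains 201.96.56.75.
Total matching entries: 0.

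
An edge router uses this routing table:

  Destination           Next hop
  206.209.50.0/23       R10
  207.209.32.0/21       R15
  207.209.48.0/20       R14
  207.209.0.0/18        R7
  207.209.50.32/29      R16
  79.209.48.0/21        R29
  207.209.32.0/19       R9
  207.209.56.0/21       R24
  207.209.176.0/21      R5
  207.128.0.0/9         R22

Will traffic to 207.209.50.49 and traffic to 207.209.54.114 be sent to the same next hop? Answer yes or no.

207.209.50.49: longest match 207.209.48.0/20 -> R14
207.209.54.114: longest match 207.209.48.0/20 -> R14

yes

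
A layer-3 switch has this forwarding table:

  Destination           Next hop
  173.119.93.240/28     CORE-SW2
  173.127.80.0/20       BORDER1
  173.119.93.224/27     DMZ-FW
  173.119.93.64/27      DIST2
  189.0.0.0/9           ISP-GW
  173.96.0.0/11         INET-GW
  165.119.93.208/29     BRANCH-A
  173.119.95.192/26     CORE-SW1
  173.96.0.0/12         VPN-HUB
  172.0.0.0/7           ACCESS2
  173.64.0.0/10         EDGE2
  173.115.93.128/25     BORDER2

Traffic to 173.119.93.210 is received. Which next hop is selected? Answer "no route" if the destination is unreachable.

INET-GW

Routes whose prefix contains 173.119.93.210:
  172.0.0.0/7 (172.0.0.0 - 173.255.255.255) -> ACCESS2
  173.64.0.0/10 (173.64.0.0 - 173.127.255.255) -> EDGE2
  173.96.0.0/11 (173.96.0.0 - 173.127.255.255) -> INET-GW
More-specific entries that do NOT match:
  165.119.93.208/29 (165.119.93.208 - 165.119.93.215) does not contain 173.119.93.210
  173.119.93.240/28 (173.119.93.240 - 173.119.93.255) does not contain 173.119.93.210
  173.119.93.224/27 (173.119.93.224 - 173.119.93.255) does not contain 173.119.93.210
  173.119.93.64/27 (173.119.93.64 - 173.119.93.95) does not contain 173.119.93.210
  173.119.95.192/26 (173.119.95.192 - 173.119.95.255) does not contain 173.119.93.210
  173.115.93.128/25 (173.115.93.128 - 173.115.93.255) does not contain 173.119.93.210
  173.127.80.0/20 (173.127.80.0 - 173.127.95.255) does not contain 173.119.93.210
  173.96.0.0/12 (173.96.0.0 - 173.111.255.255) does not contain 173.119.93.210
Longest matching prefix is /11 -> next hop INET-GW.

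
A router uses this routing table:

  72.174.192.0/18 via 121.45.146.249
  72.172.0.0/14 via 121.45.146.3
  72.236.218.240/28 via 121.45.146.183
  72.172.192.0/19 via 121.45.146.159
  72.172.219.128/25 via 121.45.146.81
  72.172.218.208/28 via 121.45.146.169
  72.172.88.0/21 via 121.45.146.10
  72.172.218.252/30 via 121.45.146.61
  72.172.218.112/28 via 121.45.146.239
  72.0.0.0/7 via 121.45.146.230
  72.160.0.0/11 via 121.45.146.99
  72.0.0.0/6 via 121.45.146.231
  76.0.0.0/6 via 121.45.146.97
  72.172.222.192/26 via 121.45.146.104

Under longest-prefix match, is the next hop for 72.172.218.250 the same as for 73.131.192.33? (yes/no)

72.172.218.250: longest match 72.172.192.0/19 -> 121.45.146.159
73.131.192.33: longest match 72.0.0.0/7 -> 121.45.146.230

no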